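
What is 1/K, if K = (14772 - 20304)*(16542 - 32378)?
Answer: 1/87604752 ≈ 1.1415e-8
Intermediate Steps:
K = 87604752 (K = -5532*(-15836) = 87604752)
1/K = 1/87604752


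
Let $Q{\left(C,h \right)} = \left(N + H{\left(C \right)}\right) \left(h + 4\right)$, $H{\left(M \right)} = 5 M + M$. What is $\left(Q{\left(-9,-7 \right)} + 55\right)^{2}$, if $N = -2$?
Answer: $49729$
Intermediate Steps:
$H{\left(M \right)} = 6 M$
$Q{\left(C,h \right)} = \left(-2 + 6 C\right) \left(4 + h\right)$ ($Q{\left(C,h \right)} = \left(-2 + 6 C\right) \left(h + 4\right) = \left(-2 + 6 C\right) \left(4 + h\right)$)
$\left(Q{\left(-9,-7 \right)} + 55\right)^{2} = \left(\left(-8 - -14 + 24 \left(-9\right) + 6 \left(-9\right) \left(-7\right)\right) + 55\right)^{2} = \left(\left(-8 + 14 - 216 + 378\right) + 55\right)^{2} = \left(168 + 55\right)^{2} = 223^{2} = 49729$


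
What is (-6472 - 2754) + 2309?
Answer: -6917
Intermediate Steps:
(-6472 - 2754) + 2309 = -9226 + 2309 = -6917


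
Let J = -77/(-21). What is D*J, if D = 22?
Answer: 242/3 ≈ 80.667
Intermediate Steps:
J = 11/3 (J = -77*(-1/21) = 11/3 ≈ 3.6667)
D*J = 22*(11/3) = 242/3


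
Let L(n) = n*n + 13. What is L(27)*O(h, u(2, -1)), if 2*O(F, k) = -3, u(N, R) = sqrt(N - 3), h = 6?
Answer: -1113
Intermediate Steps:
u(N, R) = sqrt(-3 + N)
L(n) = 13 + n**2 (L(n) = n**2 + 13 = 13 + n**2)
O(F, k) = -3/2 (O(F, k) = (1/2)*(-3) = -3/2)
L(27)*O(h, u(2, -1)) = (13 + 27**2)*(-3/2) = (13 + 729)*(-3/2) = 742*(-3/2) = -1113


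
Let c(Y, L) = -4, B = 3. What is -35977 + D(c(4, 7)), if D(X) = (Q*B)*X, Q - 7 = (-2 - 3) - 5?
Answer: -35941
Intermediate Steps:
Q = -3 (Q = 7 + ((-2 - 3) - 5) = 7 + (-5 - 5) = 7 - 10 = -3)
D(X) = -9*X (D(X) = (-3*3)*X = -9*X)
-35977 + D(c(4, 7)) = -35977 - 9*(-4) = -35977 + 36 = -35941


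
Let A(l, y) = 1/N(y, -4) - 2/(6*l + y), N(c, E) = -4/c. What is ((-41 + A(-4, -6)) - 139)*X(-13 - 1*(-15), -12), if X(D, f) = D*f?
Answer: 21412/5 ≈ 4282.4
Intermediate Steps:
A(l, y) = -2/(y + 6*l) - y/4 (A(l, y) = 1/(-4/y) - 2/(6*l + y) = 1*(-y/4) - 2/(y + 6*l) = -y/4 - 2/(y + 6*l) = -2/(y + 6*l) - y/4)
((-41 + A(-4, -6)) - 139)*X(-13 - 1*(-15), -12) = ((-41 + (-8 - 1*(-6)*(-6 + 6*(-4)))/(4*(-6 + 6*(-4)))) - 139)*((-13 - 1*(-15))*(-12)) = ((-41 + (-8 - 1*(-6)*(-6 - 24))/(4*(-6 - 24))) - 139)*((-13 + 15)*(-12)) = ((-41 + (¼)*(-8 - 1*(-6)*(-30))/(-30)) - 139)*(2*(-12)) = ((-41 + (¼)*(-1/30)*(-8 - 180)) - 139)*(-24) = ((-41 + (¼)*(-1/30)*(-188)) - 139)*(-24) = ((-41 + 47/30) - 139)*(-24) = (-1183/30 - 139)*(-24) = -5353/30*(-24) = 21412/5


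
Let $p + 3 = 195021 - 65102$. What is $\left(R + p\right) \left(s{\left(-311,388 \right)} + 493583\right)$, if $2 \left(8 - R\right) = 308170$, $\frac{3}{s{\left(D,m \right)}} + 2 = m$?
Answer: $- \frac{4603227193601}{386} \approx -1.1925 \cdot 10^{10}$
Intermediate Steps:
$s{\left(D,m \right)} = \frac{3}{-2 + m}$
$p = 129916$ ($p = -3 + \left(195021 - 65102\right) = -3 + 129919 = 129916$)
$R = -154077$ ($R = 8 - 154085 = -154077$)
$\left(R + p\right) \left(s{\left(-311,388 \right)} + 493583\right) = \left(-154077 + 129916\right) \left(\frac{3}{-2 + 388} + 493583\right) = - 24161 \left(\frac{3}{386} + 493583\right) = \left(-24161\right) \frac{190523041}{386} = - \frac{4603227193601}{386}$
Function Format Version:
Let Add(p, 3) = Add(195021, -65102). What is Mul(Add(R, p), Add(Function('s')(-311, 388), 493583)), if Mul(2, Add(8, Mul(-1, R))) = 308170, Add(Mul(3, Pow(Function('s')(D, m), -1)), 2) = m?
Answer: Rational(-4603227193601, 386) ≈ -1.1925e+10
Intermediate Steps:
Function('s')(D, m) = Mul(3, Pow(Add(-2, m), -1))
p = 129916 (p = Add(-3, Add(195021, -65102)) = Add(-3, 129919) = 129916)
R = -154077 (R = Add(8, Mul(Rational(-1, 2), 308170)) = Add(8, -154085) = -154077)
Mul(Add(R, p), Add(Function('s')(-311, 388), 493583)) = Mul(Add(-154077, 129916), Add(Mul(3, Pow(Add(-2, 388), -1)), 493583)) = Mul(-24161, Add(Mul(3, Pow(386, -1)), 493583)) = Mul(-24161, Add(Mul(3, Rational(1, 386)), 493583)) = Mul(-24161, Add(Rational(3, 386), 493583)) = Mul(-24161, Rational(190523041, 386)) = Rational(-4603227193601, 386)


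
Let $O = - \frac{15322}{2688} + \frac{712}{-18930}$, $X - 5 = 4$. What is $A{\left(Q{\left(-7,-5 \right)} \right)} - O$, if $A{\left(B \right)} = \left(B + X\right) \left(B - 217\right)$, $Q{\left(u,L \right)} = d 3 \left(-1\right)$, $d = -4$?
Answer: $- \frac{6076749219}{1413440} \approx -4299.3$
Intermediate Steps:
$X = 9$ ($X = 5 + 4 = 9$)
$Q{\left(u,L \right)} = 12$ ($Q{\left(u,L \right)} = \left(-4\right) 3 \left(-1\right) = \left(-12\right) \left(-1\right) = 12$)
$O = - \frac{8109981}{1413440}$ ($O = \left(-15322\right) \frac{1}{2688} + 712 \left(- \frac{1}{18930}\right) = - \frac{7661}{1344} - \frac{356}{9465} = - \frac{8109981}{1413440} \approx -5.7378$)
$A{\left(B \right)} = \left(-217 + B\right) \left(9 + B\right)$ ($A{\left(B \right)} = \left(B + 9\right) \left(B - 217\right) = \left(9 + B\right) \left(-217 + B\right) = \left(-217 + B\right) \left(9 + B\right)$)
$A{\left(Q{\left(-7,-5 \right)} \right)} - O = \left(-1953 + 12^{2} - 2496\right) - - \frac{8109981}{1413440} = \left(-1953 + 144 - 2496\right) + \frac{8109981}{1413440} = -4305 + \frac{8109981}{1413440} = - \frac{6076749219}{1413440}$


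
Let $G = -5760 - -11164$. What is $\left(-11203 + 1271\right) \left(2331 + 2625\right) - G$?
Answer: $-49228396$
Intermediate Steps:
$G = 5404$ ($G = -5760 + 11164 = 5404$)
$\left(-11203 + 1271\right) \left(2331 + 2625\right) - G = \left(-11203 + 1271\right) \left(2331 + 2625\right) - 5404 = \left(-9932\right) 4956 - 5404 = -49222992 - 5404 = -49228396$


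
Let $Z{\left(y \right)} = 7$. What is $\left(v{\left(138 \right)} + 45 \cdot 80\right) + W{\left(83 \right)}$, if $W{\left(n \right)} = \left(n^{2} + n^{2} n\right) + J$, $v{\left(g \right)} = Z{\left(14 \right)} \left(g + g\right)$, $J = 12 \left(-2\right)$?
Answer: $584184$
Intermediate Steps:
$J = -24$
$v{\left(g \right)} = 14 g$ ($v{\left(g \right)} = 7 \left(g + g\right) = 7 \cdot 2 g = 14 g$)
$W{\left(n \right)} = -24 + n^{2} + n^{3}$ ($W{\left(n \right)} = \left(n^{2} + n^{2} n\right) - 24 = \left(n^{2} + n^{3}\right) - 24 = -24 + n^{2} + n^{3}$)
$\left(v{\left(138 \right)} + 45 \cdot 80\right) + W{\left(83 \right)} = \left(14 \cdot 138 + 45 \cdot 80\right) + \left(-24 + 83^{2} + 83^{3}\right) = \left(1932 + 3600\right) + \left(-24 + 6889 + 571787\right) = 5532 + 578652 = 584184$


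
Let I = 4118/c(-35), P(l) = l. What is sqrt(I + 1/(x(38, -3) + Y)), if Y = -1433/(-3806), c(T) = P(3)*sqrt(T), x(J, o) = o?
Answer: sqrt(-16759283310 - 1724375211510*I*sqrt(35))/209685 ≈ 10.762 - 10.78*I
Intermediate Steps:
c(T) = 3*sqrt(T)
Y = 1433/3806 (Y = -1433*(-1/3806) = 1433/3806 ≈ 0.37651)
I = -4118*I*sqrt(35)/105 (I = 4118/((3*sqrt(-35))) = 4118/((3*(I*sqrt(35)))) = 4118/((3*I*sqrt(35))) = 4118*(-I*sqrt(35)/105) = -4118*I*sqrt(35)/105 ≈ -232.02*I)
sqrt(I + 1/(x(38, -3) + Y)) = sqrt(-4118*I*sqrt(35)/105 + 1/(-3 + 1433/3806)) = sqrt(-4118*I*sqrt(35)/105 + 1/(-9985/3806)) = sqrt(-4118*I*sqrt(35)/105 - 3806/9985) = sqrt(-3806/9985 - 4118*I*sqrt(35)/105)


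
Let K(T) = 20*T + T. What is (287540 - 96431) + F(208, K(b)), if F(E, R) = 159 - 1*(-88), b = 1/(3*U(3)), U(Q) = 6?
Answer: 191356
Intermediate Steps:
b = 1/18 (b = 1/(3*6) = 1/18 ≈ 0.055556)
K(T) = 21*T
F(E, R) = 247 (F(E, R) = 159 + 88 = 247)
(287540 - 96431) + F(208, K(b)) = (287540 - 96431) + 247 = 191109 + 247 = 191356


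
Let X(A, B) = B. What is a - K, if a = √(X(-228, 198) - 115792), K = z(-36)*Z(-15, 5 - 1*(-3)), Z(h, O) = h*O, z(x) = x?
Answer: -4320 + I*√115594 ≈ -4320.0 + 339.99*I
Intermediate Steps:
Z(h, O) = O*h
K = 4320 (K = -36*(5 - 1*(-3))*(-15) = -36*(5 + 3)*(-15) = -288*(-15) = -36*(-120) = 4320)
a = I*√115594 (a = √(198 - 115792) = √(-115594) = I*√115594 ≈ 339.99*I)
a - K = I*√115594 - 1*4320 = I*√115594 - 4320 = -4320 + I*√115594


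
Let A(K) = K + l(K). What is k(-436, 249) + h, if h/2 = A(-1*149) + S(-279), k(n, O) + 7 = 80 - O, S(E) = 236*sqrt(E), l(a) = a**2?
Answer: 43928 + 1416*I*sqrt(31) ≈ 43928.0 + 7884.0*I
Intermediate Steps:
k(n, O) = 73 - O (k(n, O) = -7 + (80 - O) = 73 - O)
A(K) = K + K**2
h = 44104 + 1416*I*sqrt(31) (h = 2*((-1*149)*(1 - 1*149) + 236*sqrt(-279)) = 2*(-149*(1 - 149) + 236*(3*I*sqrt(31))) = 2*(-149*(-148) + 708*I*sqrt(31)) = 2*(22052 + 708*I*sqrt(31)) = 44104 + 1416*I*sqrt(31) ≈ 44104.0 + 7884.0*I)
k(-436, 249) + h = (73 - 1*249) + (44104 + 1416*I*sqrt(31)) = (73 - 249) + (44104 + 1416*I*sqrt(31)) = -176 + (44104 + 1416*I*sqrt(31)) = 43928 + 1416*I*sqrt(31)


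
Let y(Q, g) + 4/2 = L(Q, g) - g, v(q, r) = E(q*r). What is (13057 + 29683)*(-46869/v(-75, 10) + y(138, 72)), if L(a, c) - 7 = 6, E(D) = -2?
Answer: 998983390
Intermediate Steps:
v(q, r) = -2
L(a, c) = 13 (L(a, c) = 7 + 6 = 13)
y(Q, g) = 11 - g (y(Q, g) = -2 + (13 - g) = 11 - g)
(13057 + 29683)*(-46869/v(-75, 10) + y(138, 72)) = (13057 + 29683)*(-46869/(-2) + (11 - 1*72)) = 42740*(-46869*(-½) + (11 - 72)) = 42740*(46869/2 - 61) = 42740*(46747/2) = 998983390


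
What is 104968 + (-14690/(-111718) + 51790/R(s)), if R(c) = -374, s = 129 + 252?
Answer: 1095012109454/10445633 ≈ 1.0483e+5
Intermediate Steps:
s = 381
104968 + (-14690/(-111718) + 51790/R(s)) = 104968 + (-14690/(-111718) + 51790/(-374)) = 104968 + (-14690*(-1/111718) + 51790*(-1/374)) = 104968 + (7345/55859 - 25895/187) = 104968 - 1445095290/10445633 = 1095012109454/10445633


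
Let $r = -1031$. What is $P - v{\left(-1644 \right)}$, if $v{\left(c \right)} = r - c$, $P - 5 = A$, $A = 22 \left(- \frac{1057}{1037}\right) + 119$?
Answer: $- \frac{530347}{1037} \approx -511.42$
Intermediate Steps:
$A = \frac{100149}{1037}$ ($A = 22 \left(\left(-1057\right) \frac{1}{1037}\right) + 119 = 22 \left(- \frac{1057}{1037}\right) + 119 = - \frac{23254}{1037} + 119 = \frac{100149}{1037} \approx 96.576$)
$P = \frac{105334}{1037}$ ($P = 5 + \frac{100149}{1037} = \frac{105334}{1037} \approx 101.58$)
$v{\left(c \right)} = -1031 - c$
$P - v{\left(-1644 \right)} = \frac{105334}{1037} - \left(-1031 - -1644\right) = \frac{105334}{1037} - \left(-1031 + 1644\right) = \frac{105334}{1037} - 613 = - \frac{530347}{1037}$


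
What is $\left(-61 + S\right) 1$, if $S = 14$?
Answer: $-47$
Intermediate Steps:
$\left(-61 + S\right) 1 = \left(-61 + 14\right) 1 = \left(-47\right) 1 = -47$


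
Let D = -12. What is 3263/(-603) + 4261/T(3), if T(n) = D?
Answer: -869513/2412 ≈ -360.49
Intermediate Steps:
T(n) = -12
3263/(-603) + 4261/T(3) = 3263/(-603) + 4261/(-12) = 3263*(-1/603) + 4261*(-1/12) = -3263/603 - 4261/12 = -869513/2412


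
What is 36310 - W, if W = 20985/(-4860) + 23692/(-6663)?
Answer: 26134487155/719604 ≈ 36318.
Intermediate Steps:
W = -5665915/719604 (W = 20985*(-1/4860) + 23692*(-1/6663) = -1399/324 - 23692/6663 = -5665915/719604 ≈ -7.8737)
36310 - W = 36310 - 1*(-5665915/719604) = 36310 + 5665915/719604 = 26134487155/719604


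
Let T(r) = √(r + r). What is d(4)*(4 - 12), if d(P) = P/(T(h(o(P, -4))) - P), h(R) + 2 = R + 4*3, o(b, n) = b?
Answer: -32/3 - 16*√7/3 ≈ -24.777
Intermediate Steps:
h(R) = 10 + R (h(R) = -2 + (R + 4*3) = -2 + (R + 12) = -2 + (12 + R) = 10 + R)
T(r) = √2*√r (T(r) = √(2*r) = √2*√r)
d(P) = P/(-P + √2*√(10 + P)) (d(P) = P/(√2*√(10 + P) - P) = P/(-P + √2*√(10 + P)))
d(4)*(4 - 12) = (-1*4/(4 - √2*√(10 + 4)))*(4 - 12) = -1*4/(4 - √2*√14)*(-8) = -1*4/(4 - 2*√7)*(-8) = -4/(4 - 2*√7)*(-8) = 32/(4 - 2*√7)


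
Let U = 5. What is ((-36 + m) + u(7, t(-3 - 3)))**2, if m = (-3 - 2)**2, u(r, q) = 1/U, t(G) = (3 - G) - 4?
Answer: 2916/25 ≈ 116.64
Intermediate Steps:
t(G) = -1 - G
u(r, q) = 1/5
m = 25 (m = (-5)**2 = 25)
((-36 + m) + u(7, t(-3 - 3)))**2 = ((-36 + 25) + 1/5)**2 = (-11 + 1/5)**2 = (-54/5)**2 = 2916/25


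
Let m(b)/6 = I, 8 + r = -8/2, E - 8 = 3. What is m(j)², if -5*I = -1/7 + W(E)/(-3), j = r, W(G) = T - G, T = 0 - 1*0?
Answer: 21904/1225 ≈ 17.881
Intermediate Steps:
E = 11 (E = 8 + 3 = 11)
T = 0 (T = 0 + 0 = 0)
r = -12 (r = -8 - 8/2 = -8 - 8*½ = -8 - 4 = -12)
W(G) = -G (W(G) = 0 - G = -G)
j = -12
I = -74/105 (I = -(-1/7 - 1*11/(-3))/5 = -(-1*⅐ - 11*(-⅓))/5 = -(-⅐ + 11/3)/5 = -⅕*74/21 = -74/105 ≈ -0.70476)
m(b) = -148/35 (m(b) = 6*(-74/105) = -148/35)
m(j)² = (-148/35)² = 21904/1225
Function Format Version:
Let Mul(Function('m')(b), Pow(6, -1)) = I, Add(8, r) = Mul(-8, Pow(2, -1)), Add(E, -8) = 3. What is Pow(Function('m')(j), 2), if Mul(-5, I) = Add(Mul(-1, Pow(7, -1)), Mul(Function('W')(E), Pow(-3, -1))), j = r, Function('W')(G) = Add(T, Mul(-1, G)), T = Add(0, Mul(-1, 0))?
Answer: Rational(21904, 1225) ≈ 17.881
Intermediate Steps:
E = 11 (E = Add(8, 3) = 11)
T = 0 (T = Add(0, 0) = 0)
r = -12 (r = Add(-8, Mul(-8, Pow(2, -1))) = Add(-8, Mul(-8, Rational(1, 2))) = Add(-8, -4) = -12)
Function('W')(G) = Mul(-1, G) (Function('W')(G) = Add(0, Mul(-1, G)) = Mul(-1, G))
j = -12
I = Rational(-74, 105) (I = Mul(Rational(-1, 5), Add(Mul(-1, Pow(7, -1)), Mul(Mul(-1, 11), Pow(-3, -1)))) = Mul(Rational(-1, 5), Add(Mul(-1, Rational(1, 7)), Mul(-11, Rational(-1, 3)))) = Mul(Rational(-1, 5), Add(Rational(-1, 7), Rational(11, 3))) = Mul(Rational(-1, 5), Rational(74, 21)) = Rational(-74, 105) ≈ -0.70476)
Function('m')(b) = Rational(-148, 35) (Function('m')(b) = Mul(6, Rational(-74, 105)) = Rational(-148, 35))
Pow(Function('m')(j), 2) = Pow(Rational(-148, 35), 2) = Rational(21904, 1225)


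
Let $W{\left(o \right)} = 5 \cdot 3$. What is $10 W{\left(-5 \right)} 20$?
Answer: $3000$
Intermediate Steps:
$W{\left(o \right)} = 15$
$10 W{\left(-5 \right)} 20 = 10 \cdot 15 \cdot 20 = 150 \cdot 20 = 3000$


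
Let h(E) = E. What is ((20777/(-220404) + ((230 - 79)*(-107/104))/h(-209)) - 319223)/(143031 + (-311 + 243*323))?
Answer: -382324736419289/264936563401224 ≈ -1.4431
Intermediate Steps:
((20777/(-220404) + ((230 - 79)*(-107/104))/h(-209)) - 319223)/(143031 + (-311 + 243*323)) = ((20777/(-220404) + ((230 - 79)*(-107/104))/(-209)) - 319223)/(143031 + (-311 + 243*323)) = ((20777*(-1/220404) + (151*(-107*1/104))*(-1/209)) - 319223)/(143031 + (-311 + 78489)) = ((-20777/220404 + (151*(-107/104))*(-1/209)) - 319223)/(143031 + 78178) = ((-20777/220404 - 16157/104*(-1/209)) - 319223)/221209 = ((-20777/220404 + 16157/21736) - 319223)*(1/221209) = (777364639/1197675336 - 319223)*(1/221209) = -382324736419289/1197675336*1/221209 = -382324736419289/264936563401224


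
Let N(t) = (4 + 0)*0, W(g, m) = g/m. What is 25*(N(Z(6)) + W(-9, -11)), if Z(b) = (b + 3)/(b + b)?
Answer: 225/11 ≈ 20.455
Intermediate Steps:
Z(b) = (3 + b)/(2*b) (Z(b) = (3 + b)/((2*b)) = (3 + b)*(1/(2*b)) = (3 + b)/(2*b))
N(t) = 0 (N(t) = 4*0 = 0)
25*(N(Z(6)) + W(-9, -11)) = 25*(0 - 9/(-11)) = 25*(0 - 9*(-1/11)) = 25*(0 + 9/11) = 25*(9/11) = 225/11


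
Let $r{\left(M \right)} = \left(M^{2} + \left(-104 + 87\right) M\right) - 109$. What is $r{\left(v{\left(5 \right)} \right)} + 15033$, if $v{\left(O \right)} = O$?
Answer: $14864$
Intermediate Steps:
$r{\left(M \right)} = -109 + M^{2} - 17 M$ ($r{\left(M \right)} = \left(M^{2} - 17 M\right) - 109 = -109 + M^{2} - 17 M$)
$r{\left(v{\left(5 \right)} \right)} + 15033 = \left(-109 + 5^{2} - 85\right) + 15033 = \left(-109 + 25 - 85\right) + 15033 = -169 + 15033 = 14864$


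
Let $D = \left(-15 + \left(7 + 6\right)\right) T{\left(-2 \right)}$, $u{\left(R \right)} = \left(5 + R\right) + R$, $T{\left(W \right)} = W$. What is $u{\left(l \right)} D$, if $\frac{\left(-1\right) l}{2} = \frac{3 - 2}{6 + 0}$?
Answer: $\frac{52}{3} \approx 17.333$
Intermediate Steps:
$l = - \frac{1}{3}$ ($l = - 2 \frac{3 - 2}{6 + 0} = - 2 \cdot 1 \cdot \frac{1}{6} = \left(-2\right) \frac{1}{6} = - \frac{1}{3} \approx -0.33333$)
$u{\left(R \right)} = 5 + 2 R$
$D = 4$ ($D = \left(-15 + \left(7 + 6\right)\right) \left(-2\right) = \left(-15 + 13\right) \left(-2\right) = \left(-2\right) \left(-2\right) = 4$)
$u{\left(l \right)} D = \left(5 + 2 \left(- \frac{1}{3}\right)\right) 4 = \left(5 - \frac{2}{3}\right) 4 = \frac{13}{3} \cdot 4 = \frac{52}{3}$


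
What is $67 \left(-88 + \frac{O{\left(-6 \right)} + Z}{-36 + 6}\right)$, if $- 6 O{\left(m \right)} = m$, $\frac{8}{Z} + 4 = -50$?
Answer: $- \frac{4777301}{810} \approx -5897.9$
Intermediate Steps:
$Z = - \frac{4}{27}$ ($Z = \frac{8}{-4 - 50} = \frac{8}{-54} = 8 \left(- \frac{1}{54}\right) = - \frac{4}{27} \approx -0.14815$)
$O{\left(m \right)} = - \frac{m}{6}$
$67 \left(-88 + \frac{O{\left(-6 \right)} + Z}{-36 + 6}\right) = 67 \left(-88 + \frac{\left(- \frac{1}{6}\right) \left(-6\right) - \frac{4}{27}}{-36 + 6}\right) = 67 \left(-88 + \frac{1 - \frac{4}{27}}{-30}\right) = 67 \left(-88 + \frac{23}{27} \left(- \frac{1}{30}\right)\right) = 67 \left(-88 - \frac{23}{810}\right) = 67 \left(- \frac{71303}{810}\right) = - \frac{4777301}{810}$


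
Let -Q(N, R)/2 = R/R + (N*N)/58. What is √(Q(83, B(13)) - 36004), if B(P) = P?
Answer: I*√30480827/29 ≈ 190.38*I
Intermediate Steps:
Q(N, R) = -2 - N²/29 (Q(N, R) = -2*(R/R + (N*N)/58) = -2*(1 + N²*(1/58)) = -2*(1 + N²/58) = -2 - N²/29)
√(Q(83, B(13)) - 36004) = √((-2 - 1/29*83²) - 36004) = √((-2 - 1/29*6889) - 36004) = √((-2 - 6889/29) - 36004) = √(-6947/29 - 36004) = √(-1051063/29) = I*√30480827/29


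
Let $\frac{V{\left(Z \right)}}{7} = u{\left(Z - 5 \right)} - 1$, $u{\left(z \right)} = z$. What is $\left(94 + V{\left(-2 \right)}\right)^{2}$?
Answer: $1444$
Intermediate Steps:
$V{\left(Z \right)} = -42 + 7 Z$ ($V{\left(Z \right)} = 7 \left(\left(Z - 5\right) - 1\right) = 7 \left(\left(-5 + Z\right) - 1\right) = 7 \left(-6 + Z\right) = -42 + 7 Z$)
$\left(94 + V{\left(-2 \right)}\right)^{2} = \left(94 + \left(-42 + 7 \left(-2\right)\right)\right)^{2} = \left(94 - 56\right)^{2} = 38^{2} = 1444$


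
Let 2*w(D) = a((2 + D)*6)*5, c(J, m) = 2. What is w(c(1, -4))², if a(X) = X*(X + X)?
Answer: 8294400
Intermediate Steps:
a(X) = 2*X² (a(X) = X*(2*X) = 2*X²)
w(D) = 5*(12 + 6*D)² (w(D) = ((2*((2 + D)*6)²)*5)/2 = ((2*(12 + 6*D)²)*5)/2 = (10*(12 + 6*D)²)/2 = 5*(12 + 6*D)²)
w(c(1, -4))² = (180*(2 + 2)²)² = (180*4²)² = (180*16)² = 2880² = 8294400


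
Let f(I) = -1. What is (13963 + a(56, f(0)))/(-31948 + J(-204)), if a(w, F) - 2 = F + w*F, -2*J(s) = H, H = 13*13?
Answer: -9272/21355 ≈ -0.43418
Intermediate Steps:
H = 169
J(s) = -169/2 (J(s) = -½*169 = -169/2)
a(w, F) = 2 + F + F*w (a(w, F) = 2 + (F + w*F) = 2 + (F + F*w) = 2 + F + F*w)
(13963 + a(56, f(0)))/(-31948 + J(-204)) = (13963 + (2 - 1 - 1*56))/(-31948 - 169/2) = (13963 + (2 - 1 - 56))/(-64065/2) = (13963 - 55)*(-2/64065) = 13908*(-2/64065) = -9272/21355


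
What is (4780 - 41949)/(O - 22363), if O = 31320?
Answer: -37169/8957 ≈ -4.1497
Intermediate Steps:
(4780 - 41949)/(O - 22363) = (4780 - 41949)/(31320 - 22363) = -37169/8957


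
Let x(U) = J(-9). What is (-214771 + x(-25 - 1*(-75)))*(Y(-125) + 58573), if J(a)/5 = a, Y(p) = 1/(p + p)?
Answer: -1572802088592/125 ≈ -1.2582e+10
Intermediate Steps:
Y(p) = 1/(2*p)
J(a) = 5*a
x(U) = -45 (x(U) = 5*(-9) = -45)
(-214771 + x(-25 - 1*(-75)))*(Y(-125) + 58573) = (-214771 - 45)*((½)/(-125) + 58573) = -214816*((½)*(-1/125) + 58573) = -214816*(-1/250 + 58573) = -214816*14643249/250 = -1572802088592/125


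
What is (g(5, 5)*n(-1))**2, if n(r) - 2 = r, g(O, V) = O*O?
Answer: 625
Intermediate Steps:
g(O, V) = O**2
n(r) = 2 + r
(g(5, 5)*n(-1))**2 = (5**2*(2 - 1))**2 = (25*1)**2 = 25**2 = 625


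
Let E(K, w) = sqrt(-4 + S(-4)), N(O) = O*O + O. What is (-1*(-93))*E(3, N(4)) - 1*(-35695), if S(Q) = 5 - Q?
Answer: 35695 + 93*sqrt(5) ≈ 35903.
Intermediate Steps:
N(O) = O + O**2 (N(O) = O**2 + O = O + O**2)
E(K, w) = sqrt(5) (E(K, w) = sqrt(-4 + (5 - 1*(-4))) = sqrt(-4 + (5 + 4)) = sqrt(-4 + 9) = sqrt(5))
(-1*(-93))*E(3, N(4)) - 1*(-35695) = (-1*(-93))*sqrt(5) - 1*(-35695) = 93*sqrt(5) + 35695 = 35695 + 93*sqrt(5)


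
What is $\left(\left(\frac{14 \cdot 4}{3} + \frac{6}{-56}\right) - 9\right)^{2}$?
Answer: $\frac{644809}{7056} \approx 91.385$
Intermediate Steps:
$\left(\left(\frac{14 \cdot 4}{3} + \frac{6}{-56}\right) - 9\right)^{2} = \left(\left(56 \cdot \frac{1}{3} + 6 \left(- \frac{1}{56}\right)\right) - 9\right)^{2} = \left(\left(\frac{56}{3} - \frac{3}{28}\right) - 9\right)^{2} = \left(\frac{1559}{84} - 9\right)^{2} = \left(\frac{803}{84}\right)^{2} = \frac{644809}{7056}$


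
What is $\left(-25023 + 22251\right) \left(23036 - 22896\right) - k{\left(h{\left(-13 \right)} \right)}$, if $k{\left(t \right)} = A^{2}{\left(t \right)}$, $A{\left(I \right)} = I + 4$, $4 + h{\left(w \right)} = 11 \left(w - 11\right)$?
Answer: $-457776$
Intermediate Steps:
$h{\left(w \right)} = -125 + 11 w$ ($h{\left(w \right)} = -4 + 11 \left(w - 11\right) = -4 + 11 \left(-11 + w\right) = -4 + \left(-121 + 11 w\right) = -125 + 11 w$)
$A{\left(I \right)} = 4 + I$
$k{\left(t \right)} = \left(4 + t\right)^{2}$
$\left(-25023 + 22251\right) \left(23036 - 22896\right) - k{\left(h{\left(-13 \right)} \right)} = \left(-25023 + 22251\right) \left(23036 - 22896\right) - \left(4 + \left(-125 + 11 \left(-13\right)\right)\right)^{2} = \left(-2772\right) 140 - \left(4 - 268\right)^{2} = -388080 - \left(4 - 268\right)^{2} = -388080 - \left(-264\right)^{2} = -388080 - 69696 = -457776$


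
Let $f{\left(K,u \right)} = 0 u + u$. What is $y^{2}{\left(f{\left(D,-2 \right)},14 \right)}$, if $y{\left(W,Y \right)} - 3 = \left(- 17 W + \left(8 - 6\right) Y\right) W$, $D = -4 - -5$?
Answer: $14641$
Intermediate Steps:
$D = 1$ ($D = -4 + 5 = 1$)
$f{\left(K,u \right)} = u$ ($f{\left(K,u \right)} = 0 + u = u$)
$y{\left(W,Y \right)} = 3 + W \left(- 17 W + 2 Y\right)$ ($y{\left(W,Y \right)} = 3 + \left(- 17 W + \left(8 - 6\right) Y\right) W = 3 + \left(- 17 W + 2 Y\right) W = 3 + W \left(- 17 W + 2 Y\right)$)
$y^{2}{\left(f{\left(D,-2 \right)},14 \right)} = \left(3 - 17 \left(-2\right)^{2} + 2 \left(-2\right) 14\right)^{2} = \left(3 - 68 - 56\right)^{2} = \left(-121\right)^{2} = 14641$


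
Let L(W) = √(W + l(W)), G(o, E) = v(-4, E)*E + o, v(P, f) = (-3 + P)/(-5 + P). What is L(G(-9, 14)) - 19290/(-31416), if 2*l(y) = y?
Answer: 3215/5236 + √102/6 ≈ 2.2973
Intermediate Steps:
l(y) = y/2
v(P, f) = (-3 + P)/(-5 + P)
G(o, E) = o + 7*E/9 (G(o, E) = ((-3 - 4)/(-5 - 4))*E + o = (-7/(-9))*E + o = (-⅑*(-7))*E + o = 7*E/9 + o = o + 7*E/9)
L(W) = √6*√W/2 (L(W) = √(W + W/2) = √(3*W/2) = √6*√W/2)
L(G(-9, 14)) - 19290/(-31416) = √6*√(-9 + (7/9)*14)/2 - 19290/(-31416) = √6*√(-9 + 98/9)/2 - 19290*(-1)/31416 = √6*√(17/9)/2 - 1*(-3215/5236) = √6*(√17/3)/2 + 3215/5236 = √102/6 + 3215/5236 = 3215/5236 + √102/6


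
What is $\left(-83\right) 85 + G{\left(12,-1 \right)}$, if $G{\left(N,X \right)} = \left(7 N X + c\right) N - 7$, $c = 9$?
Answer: $-7962$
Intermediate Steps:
$G{\left(N,X \right)} = -7 + N \left(9 + 7 N X\right)$ ($G{\left(N,X \right)} = \left(7 N X + 9\right) N - 7 = \left(9 + 7 N X\right) N - 7 = N \left(9 + 7 N X\right) - 7 = -7 + N \left(9 + 7 N X\right)$)
$\left(-83\right) 85 + G{\left(12,-1 \right)} = \left(-83\right) 85 + \left(-7 + 9 \cdot 12 + 7 \left(-1\right) 12^{2}\right) = -7055 + \left(-7 + 108 + 7 \left(-1\right) 144\right) = -7055 - 907 = -7962$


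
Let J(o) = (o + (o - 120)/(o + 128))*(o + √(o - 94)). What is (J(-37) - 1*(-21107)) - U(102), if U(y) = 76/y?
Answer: 104603917/4641 - 3524*I*√131/91 ≈ 22539.0 - 443.23*I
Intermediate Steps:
J(o) = (o + √(-94 + o))*(o + (-120 + o)/(128 + o)) (J(o) = (o + (-120 + o)/(128 + o))*(o + √(-94 + o)) = (o + √(-94 + o))*(o + (-120 + o)/(128 + o)))
(J(-37) - 1*(-21107)) - U(102) = (((-37)³ - 120*(-37) - 120*√(-94 - 37) + 129*(-37)² + (-37)²*√(-94 - 37) + 129*(-37)*√(-94 - 37))/(128 - 37) - 1*(-21107)) - 76/102 = ((-50653 + 4440 - 120*I*√131 + 129*1369 + 1369*√(-131) + 129*(-37)*√(-131))/91 + 21107) - 76/102 = ((-50653 + 4440 - 120*I*√131 + 176601 + 1369*(I*√131) + 129*(-37)*(I*√131))/91 + 21107) - 1*38/51 = ((-50653 + 4440 - 120*I*√131 + 176601 + 1369*I*√131 - 4773*I*√131)/91 + 21107) - 38/51 = ((130388 - 3524*I*√131)/91 + 21107) - 38/51 = ((130388/91 - 3524*I*√131/91) + 21107) - 38/51 = (2051125/91 - 3524*I*√131/91) - 38/51 = 104603917/4641 - 3524*I*√131/91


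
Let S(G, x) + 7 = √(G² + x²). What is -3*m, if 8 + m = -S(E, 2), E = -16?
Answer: 3 + 6*√65 ≈ 51.374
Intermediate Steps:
S(G, x) = -7 + √(G² + x²)
m = -1 - 2*√65 (m = -8 - (-7 + √((-16)² + 2²)) = -8 - (-7 + √(256 + 4)) = -8 - (-7 + √260) = -8 - (-7 + 2*√65) = -8 + (7 - 2*√65) = -1 - 2*√65 ≈ -17.125)
-3*m = -3*(-1 - 2*√65) = 3 + 6*√65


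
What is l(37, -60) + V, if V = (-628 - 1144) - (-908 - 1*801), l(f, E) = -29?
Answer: -92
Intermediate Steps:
V = -63 (V = -1772 - (-908 - 801) = -1772 - 1*(-1709) = -1772 + 1709 = -63)
l(37, -60) + V = -29 - 63 = -92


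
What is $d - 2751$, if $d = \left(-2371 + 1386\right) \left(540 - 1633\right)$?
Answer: $1073854$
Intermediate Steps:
$d = 1076605$ ($d = \left(-985\right) \left(-1093\right) = 1076605$)
$d - 2751 = 1076605 - 2751 = 1073854$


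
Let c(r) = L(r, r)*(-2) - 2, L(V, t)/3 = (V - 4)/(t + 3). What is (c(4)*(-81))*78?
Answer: 12636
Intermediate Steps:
L(V, t) = 3*(-4 + V)/(3 + t) (L(V, t) = 3*((V - 4)/(t + 3)) = 3*((-4 + V)/(3 + t)) = 3*(-4 + V)/(3 + t))
c(r) = -2 - 6*(-4 + r)/(3 + r) (c(r) = (3*(-4 + r)/(3 + r))*(-2) - 2 = -6*(-4 + r)/(3 + r) - 2 = -2 - 6*(-4 + r)/(3 + r))
(c(4)*(-81))*78 = ((2*(9 - 4*4)/(3 + 4))*(-81))*78 = ((2*(9 - 16)/7)*(-81))*78 = ((2*(⅐)*(-7))*(-81))*78 = -2*(-81)*78 = 162*78 = 12636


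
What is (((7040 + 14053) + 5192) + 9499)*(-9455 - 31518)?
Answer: -1466177832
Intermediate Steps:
(((7040 + 14053) + 5192) + 9499)*(-9455 - 31518) = ((21093 + 5192) + 9499)*(-40973) = (26285 + 9499)*(-40973) = 35784*(-40973) = -1466177832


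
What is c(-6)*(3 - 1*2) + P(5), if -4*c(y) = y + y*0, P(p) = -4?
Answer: -5/2 ≈ -2.5000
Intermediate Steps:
c(y) = -y/4 (c(y) = -(y + y*0)/4 = -(y + 0)/4 = -y/4)
c(-6)*(3 - 1*2) + P(5) = (-¼*(-6))*(3 - 1*2) - 4 = 3*(3 - 2)/2 - 4 = (3/2)*1 - 4 = 3/2 - 4 = -5/2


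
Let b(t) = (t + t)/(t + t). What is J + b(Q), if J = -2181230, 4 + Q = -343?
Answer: -2181229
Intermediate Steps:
Q = -347 (Q = -4 - 343 = -347)
b(t) = 1 (b(t) = (2*t)/((2*t)) = (2*t)*(1/(2*t)) = 1)
J + b(Q) = -2181230 + 1 = -2181229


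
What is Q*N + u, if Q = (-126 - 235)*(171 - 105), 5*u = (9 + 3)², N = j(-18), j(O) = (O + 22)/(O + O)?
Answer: 40142/15 ≈ 2676.1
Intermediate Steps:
j(O) = (22 + O)/(2*O) (j(O) = (22 + O)/((2*O)) = (22 + O)*(1/(2*O)) = (22 + O)/(2*O))
N = -⅑ (N = (½)*(22 - 18)/(-18) = (½)*(-1/18)*4 = -⅑ ≈ -0.11111)
u = 144/5 (u = (9 + 3)²/5 = (⅕)*12² = (⅕)*144 = 144/5 ≈ 28.800)
Q = -23826 (Q = -361*66 = -23826)
Q*N + u = -23826*(-⅑) + 144/5 = 7942/3 + 144/5 = 40142/15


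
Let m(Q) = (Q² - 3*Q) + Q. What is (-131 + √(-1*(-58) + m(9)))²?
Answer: 14400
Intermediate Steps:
m(Q) = Q² - 2*Q
(-131 + √(-1*(-58) + m(9)))² = (-131 + √(-1*(-58) + 9*(-2 + 9)))² = (-131 + √(58 + 9*7))² = (-131 + √(58 + 63))² = (-131 + √121)² = (-131 + 11)² = (-120)² = 14400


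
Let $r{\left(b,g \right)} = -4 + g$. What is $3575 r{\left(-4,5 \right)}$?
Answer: $3575$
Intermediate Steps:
$3575 r{\left(-4,5 \right)} = 3575 \left(-4 + 5\right) = 3575 \cdot 1 = 3575$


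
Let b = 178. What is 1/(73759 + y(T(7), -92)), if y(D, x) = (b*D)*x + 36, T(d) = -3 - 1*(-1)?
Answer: 1/106547 ≈ 9.3855e-6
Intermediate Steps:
T(d) = -2 (T(d) = -3 + 1 = -2)
y(D, x) = 36 + 178*D*x (y(D, x) = (178*D)*x + 36 = 178*D*x + 36 = 36 + 178*D*x)
1/(73759 + y(T(7), -92)) = 1/(73759 + (36 + 178*(-2)*(-92))) = 1/(73759 + (36 + 32752)) = 1/(73759 + 32788) = 1/106547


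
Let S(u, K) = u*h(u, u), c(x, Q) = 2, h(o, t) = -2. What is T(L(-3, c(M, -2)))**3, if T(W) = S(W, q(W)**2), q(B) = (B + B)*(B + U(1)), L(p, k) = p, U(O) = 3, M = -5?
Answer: 216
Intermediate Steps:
q(B) = 2*B*(3 + B) (q(B) = (B + B)*(B + 3) = (2*B)*(3 + B) = 2*B*(3 + B))
S(u, K) = -2*u (S(u, K) = u*(-2) = -2*u)
T(W) = -2*W
T(L(-3, c(M, -2)))**3 = (-2*(-3))**3 = 6**3 = 216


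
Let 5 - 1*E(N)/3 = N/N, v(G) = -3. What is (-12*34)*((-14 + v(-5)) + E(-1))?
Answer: 2040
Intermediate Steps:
E(N) = 12 (E(N) = 15 - 3*N/N = 15 - 3*1 = 15 - 3 = 12)
(-12*34)*((-14 + v(-5)) + E(-1)) = (-12*34)*((-14 - 3) + 12) = -408*(-17 + 12) = -408*(-5) = 2040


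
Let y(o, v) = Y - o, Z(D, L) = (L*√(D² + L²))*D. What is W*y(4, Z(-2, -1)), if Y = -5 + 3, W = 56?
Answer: -336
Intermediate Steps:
Y = -2
Z(D, L) = D*L*√(D² + L²)
y(o, v) = -2 - o
W*y(4, Z(-2, -1)) = 56*(-2 - 1*4) = 56*(-2 - 4) = 56*(-6) = -336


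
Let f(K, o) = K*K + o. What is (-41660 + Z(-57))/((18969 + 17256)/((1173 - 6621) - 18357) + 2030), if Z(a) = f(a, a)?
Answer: -884764/46655 ≈ -18.964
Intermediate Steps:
f(K, o) = o + K**2 (f(K, o) = K**2 + o = o + K**2)
Z(a) = a + a**2
(-41660 + Z(-57))/((18969 + 17256)/((1173 - 6621) - 18357) + 2030) = (-41660 - 57*(1 - 57))/((18969 + 17256)/((1173 - 6621) - 18357) + 2030) = (-41660 - 57*(-56))/(36225/(-5448 - 18357) + 2030) = (-41660 + 3192)/(36225/(-23805) + 2030) = -38468/(36225*(-1/23805) + 2030) = -38468/(-35/23 + 2030) = -38468/46655/23 = -38468*23/46655 = -884764/46655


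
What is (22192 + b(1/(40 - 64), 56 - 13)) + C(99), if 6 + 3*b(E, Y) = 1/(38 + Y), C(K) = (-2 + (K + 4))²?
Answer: 7871014/243 ≈ 32391.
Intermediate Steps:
C(K) = (2 + K)² (C(K) = (-2 + (4 + K))² = (2 + K)²)
b(E, Y) = -2 + 1/(3*(38 + Y))
(22192 + b(1/(40 - 64), 56 - 13)) + C(99) = (22192 + (-227 - 6*(56 - 13))/(3*(38 + (56 - 13)))) + (2 + 99)² = (22192 + (-227 - 6*43)/(3*(38 + 43))) + 101² = (22192 + (⅓)*(-227 - 258)/81) + 10201 = (22192 + (⅓)*(1/81)*(-485)) + 10201 = (22192 - 485/243) + 10201 = 5392171/243 + 10201 = 7871014/243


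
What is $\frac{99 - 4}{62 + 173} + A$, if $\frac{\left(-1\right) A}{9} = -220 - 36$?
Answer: $\frac{108307}{47} \approx 2304.4$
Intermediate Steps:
$A = 2304$ ($A = - 9 \left(-220 - 36\right) = \left(-9\right) \left(-256\right) = 2304$)
$\frac{99 - 4}{62 + 173} + A = \frac{99 - 4}{62 + 173} + 2304 = \frac{95}{235} + 2304 = 95 \cdot \frac{1}{235} + 2304 = \frac{19}{47} + 2304 = \frac{108307}{47}$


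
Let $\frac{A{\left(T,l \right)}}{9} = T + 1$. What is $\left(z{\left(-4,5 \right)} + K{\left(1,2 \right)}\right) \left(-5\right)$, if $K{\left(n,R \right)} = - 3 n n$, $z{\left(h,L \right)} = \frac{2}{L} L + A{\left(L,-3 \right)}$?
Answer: $-265$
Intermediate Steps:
$A{\left(T,l \right)} = 9 + 9 T$ ($A{\left(T,l \right)} = 9 \left(T + 1\right) = 9 \left(1 + T\right) = 9 + 9 T$)
$z{\left(h,L \right)} = 11 + 9 L$ ($z{\left(h,L \right)} = \frac{2}{L} L + \left(9 + 9 L\right) = 2 + \left(9 + 9 L\right) = 11 + 9 L$)
$K{\left(n,R \right)} = - 3 n^{2}$
$\left(z{\left(-4,5 \right)} + K{\left(1,2 \right)}\right) \left(-5\right) = \left(\left(11 + 9 \cdot 5\right) - 3 \cdot 1^{2}\right) \left(-5\right) = \left(\left(11 + 45\right) - 3\right) \left(-5\right) = \left(56 - 3\right) \left(-5\right) = 53 \left(-5\right) = -265$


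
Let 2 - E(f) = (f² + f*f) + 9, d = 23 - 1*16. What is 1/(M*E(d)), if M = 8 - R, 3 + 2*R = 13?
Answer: -1/315 ≈ -0.0031746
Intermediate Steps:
R = 5 (R = -3/2 + (½)*13 = -3/2 + 13/2 = 5)
d = 7 (d = 23 - 16 = 7)
E(f) = -7 - 2*f² (E(f) = 2 - ((f² + f*f) + 9) = 2 - ((f² + f²) + 9) = 2 - (2*f² + 9) = 2 - (9 + 2*f²) = 2 + (-9 - 2*f²) = -7 - 2*f²)
M = 3 (M = 8 - 1*5 = 8 - 5 = 3)
1/(M*E(d)) = 1/(3*(-7 - 2*7²)) = 1/(3*(-7 - 2*49)) = 1/(3*(-7 - 98)) = 1/(3*(-105)) = 1/(-315) = -1/315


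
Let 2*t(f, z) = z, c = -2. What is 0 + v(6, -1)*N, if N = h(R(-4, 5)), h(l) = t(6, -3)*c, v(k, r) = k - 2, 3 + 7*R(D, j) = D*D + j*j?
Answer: 12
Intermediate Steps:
t(f, z) = z/2
R(D, j) = -3/7 + D**2/7 + j**2/7 (R(D, j) = -3/7 + (D*D + j*j)/7 = -3/7 + (D**2 + j**2)/7 = -3/7 + (D**2/7 + j**2/7) = -3/7 + D**2/7 + j**2/7)
v(k, r) = -2 + k
h(l) = 3 (h(l) = ((1/2)*(-3))*(-2) = -3/2*(-2) = 3)
N = 3
0 + v(6, -1)*N = 0 + (-2 + 6)*3 = 0 + 4*3 = 0 + 12 = 12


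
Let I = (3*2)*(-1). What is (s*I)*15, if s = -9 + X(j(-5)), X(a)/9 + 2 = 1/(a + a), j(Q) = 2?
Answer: 4455/2 ≈ 2227.5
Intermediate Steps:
X(a) = -18 + 9/(2*a) (X(a) = -18 + 9/(a + a) = -18 + 9/((2*a)) = -18 + 9*(1/(2*a)) = -18 + 9/(2*a))
s = -99/4 (s = -9 + (-18 + (9/2)/2) = -9 + (-18 + (9/2)*(½)) = -9 + (-18 + 9/4) = -9 - 63/4 = -99/4 ≈ -24.750)
I = -6 (I = 6*(-1) = -6)
(s*I)*15 = -99/4*(-6)*15 = (297/2)*15 = 4455/2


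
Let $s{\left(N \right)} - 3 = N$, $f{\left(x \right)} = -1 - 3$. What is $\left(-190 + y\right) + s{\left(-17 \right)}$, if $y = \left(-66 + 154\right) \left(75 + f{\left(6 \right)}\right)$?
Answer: $6044$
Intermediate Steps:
$f{\left(x \right)} = -4$ ($f{\left(x \right)} = -1 - 3 = -4$)
$s{\left(N \right)} = 3 + N$
$y = 6248$ ($y = \left(-66 + 154\right) \left(75 - 4\right) = 88 \cdot 71 = 6248$)
$\left(-190 + y\right) + s{\left(-17 \right)} = \left(-190 + 6248\right) + \left(3 - 17\right) = 6058 - 14 = 6044$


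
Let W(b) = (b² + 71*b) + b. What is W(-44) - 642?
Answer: -1874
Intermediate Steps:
W(b) = b² + 72*b
W(-44) - 642 = -44*(72 - 44) - 642 = -44*28 - 642 = -1232 - 642 = -1874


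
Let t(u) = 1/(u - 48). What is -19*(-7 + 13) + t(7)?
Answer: -4675/41 ≈ -114.02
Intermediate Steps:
t(u) = 1/(-48 + u)
-19*(-7 + 13) + t(7) = -19*(-7 + 13) + 1/(-48 + 7) = -19*6 + 1/(-41) = -114 - 1/41 = -4675/41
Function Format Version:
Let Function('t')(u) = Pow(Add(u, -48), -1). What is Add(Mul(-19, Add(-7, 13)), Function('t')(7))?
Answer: Rational(-4675, 41) ≈ -114.02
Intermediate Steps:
Function('t')(u) = Pow(Add(-48, u), -1)
Add(Mul(-19, Add(-7, 13)), Function('t')(7)) = Add(Mul(-19, Add(-7, 13)), Pow(Add(-48, 7), -1)) = Add(Mul(-19, 6), Pow(-41, -1)) = Add(-114, Rational(-1, 41)) = Rational(-4675, 41)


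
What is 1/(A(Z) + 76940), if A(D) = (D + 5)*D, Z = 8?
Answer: 1/77044 ≈ 1.2980e-5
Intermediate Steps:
A(D) = D*(5 + D) (A(D) = (5 + D)*D = D*(5 + D))
1/(A(Z) + 76940) = 1/(8*(5 + 8) + 76940) = 1/(8*13 + 76940) = 1/(104 + 76940) = 1/77044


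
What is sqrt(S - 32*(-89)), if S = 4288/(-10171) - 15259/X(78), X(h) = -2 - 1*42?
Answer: sqrt(159940487010689)/223762 ≈ 56.519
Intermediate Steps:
X(h) = -44 (X(h) = -2 - 42 = -44)
S = 155010617/447524 (S = 4288/(-10171) - 15259/(-44) = 4288*(-1/10171) - 15259*(-1/44) = -4288/10171 + 15259/44 = 155010617/447524 ≈ 346.37)
sqrt(S - 32*(-89)) = sqrt(155010617/447524 - 32*(-89)) = sqrt(155010617/447524 + 2848) = sqrt(1429558969/447524) = sqrt(159940487010689)/223762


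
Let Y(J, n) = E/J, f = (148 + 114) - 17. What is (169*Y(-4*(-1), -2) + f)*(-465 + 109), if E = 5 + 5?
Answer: -237630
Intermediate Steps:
f = 245 (f = 262 - 17 = 245)
E = 10
Y(J, n) = 10/J
(169*Y(-4*(-1), -2) + f)*(-465 + 109) = (169*(10/((-4*(-1)))) + 245)*(-465 + 109) = (169*(10/4) + 245)*(-356) = (169*(10*(1/4)) + 245)*(-356) = (169*(5/2) + 245)*(-356) = (845/2 + 245)*(-356) = (1335/2)*(-356) = -237630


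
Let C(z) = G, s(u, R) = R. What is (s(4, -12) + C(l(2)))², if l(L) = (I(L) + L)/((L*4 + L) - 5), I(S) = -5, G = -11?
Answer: 529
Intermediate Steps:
l(L) = (-5 + L)/(-5 + 5*L) (l(L) = (-5 + L)/((L*4 + L) - 5) = (-5 + L)/((4*L + L) - 5) = (-5 + L)/(5*L - 5) = (-5 + L)/(-5 + 5*L))
C(z) = -11
(s(4, -12) + C(l(2)))² = (-12 - 11)² = (-23)² = 529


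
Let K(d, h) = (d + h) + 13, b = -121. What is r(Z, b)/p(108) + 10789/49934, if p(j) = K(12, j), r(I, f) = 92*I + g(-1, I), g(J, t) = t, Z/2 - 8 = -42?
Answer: -314347679/6641222 ≈ -47.333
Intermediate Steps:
Z = -68 (Z = 16 + 2*(-42) = 16 - 84 = -68)
r(I, f) = 93*I (r(I, f) = 92*I + I = 93*I)
K(d, h) = 13 + d + h
p(j) = 25 + j (p(j) = 13 + 12 + j = 25 + j)
r(Z, b)/p(108) + 10789/49934 = (93*(-68))/(25 + 108) + 10789/49934 = -6324/133 + 10789*(1/49934) = -6324*1/133 + 10789/49934 = -6324/133 + 10789/49934 = -314347679/6641222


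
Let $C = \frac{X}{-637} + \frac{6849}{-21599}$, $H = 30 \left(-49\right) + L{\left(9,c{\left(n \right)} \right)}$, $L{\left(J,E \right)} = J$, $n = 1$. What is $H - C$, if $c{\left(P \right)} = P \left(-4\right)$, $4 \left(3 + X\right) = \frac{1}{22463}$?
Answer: $- \frac{138904021304185}{95094954052} \approx -1460.7$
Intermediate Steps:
$X = - \frac{269555}{89852}$ ($X = -3 + \frac{1}{4 \cdot 22463} = -3 + \frac{1}{4} \cdot \frac{1}{22463} = -3 + \frac{1}{89852} = - \frac{269555}{89852} \approx -3.0$)
$c{\left(P \right)} = - 4 P$
$H = -1461$ ($H = 30 \left(-49\right) + 9 = -1470 + 9 = -1461$)
$C = - \frac{29706565787}{95094954052}$ ($C = - \frac{269555}{89852 \left(-637\right)} + \frac{6849}{-21599} = \left(- \frac{269555}{89852}\right) \left(- \frac{1}{637}\right) + 6849 \left(- \frac{1}{21599}\right) = \frac{20735}{4402748} - \frac{6849}{21599} = - \frac{29706565787}{95094954052} \approx -0.31239$)
$H - C = -1461 - - \frac{29706565787}{95094954052} = -1461 + \frac{29706565787}{95094954052} = - \frac{138904021304185}{95094954052}$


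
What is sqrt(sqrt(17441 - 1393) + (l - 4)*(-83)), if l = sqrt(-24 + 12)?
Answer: sqrt(332 + 4*sqrt(1003) - 166*I*sqrt(3)) ≈ 22.361 - 6.4291*I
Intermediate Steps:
l = 2*I*sqrt(3) (l = sqrt(-12) = 2*I*sqrt(3) ≈ 3.4641*I)
sqrt(sqrt(17441 - 1393) + (l - 4)*(-83)) = sqrt(sqrt(17441 - 1393) + (2*I*sqrt(3) - 4)*(-83)) = sqrt(sqrt(16048) + (-4 + 2*I*sqrt(3))*(-83)) = sqrt(4*sqrt(1003) + (332 - 166*I*sqrt(3))) = sqrt(332 + 4*sqrt(1003) - 166*I*sqrt(3))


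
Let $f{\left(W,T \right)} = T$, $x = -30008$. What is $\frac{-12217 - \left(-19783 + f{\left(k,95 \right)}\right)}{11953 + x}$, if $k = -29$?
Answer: $- \frac{7471}{18055} \approx -0.41379$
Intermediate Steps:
$\frac{-12217 - \left(-19783 + f{\left(k,95 \right)}\right)}{11953 + x} = \frac{-12217 + \left(19783 - 95\right)}{11953 - 30008} = \frac{-12217 + \left(19783 - 95\right)}{-18055} = \left(-12217 + 19688\right) \left(- \frac{1}{18055}\right) = 7471 \left(- \frac{1}{18055}\right) = - \frac{7471}{18055}$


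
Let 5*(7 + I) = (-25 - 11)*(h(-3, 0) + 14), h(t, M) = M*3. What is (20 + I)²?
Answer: 192721/25 ≈ 7708.8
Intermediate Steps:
h(t, M) = 3*M
I = -539/5 (I = -7 + ((-25 - 11)*(3*0 + 14))/5 = -7 + (-36*(0 + 14))/5 = -7 + (-36*14)/5 = -7 + (⅕)*(-504) = -7 - 504/5 = -539/5 ≈ -107.80)
(20 + I)² = (20 - 539/5)² = (-439/5)² = 192721/25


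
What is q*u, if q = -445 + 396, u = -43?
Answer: 2107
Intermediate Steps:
q = -49
q*u = -49*(-43) = 2107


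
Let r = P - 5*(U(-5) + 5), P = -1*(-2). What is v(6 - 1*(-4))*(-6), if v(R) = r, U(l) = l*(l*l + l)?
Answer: -2862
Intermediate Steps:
U(l) = l*(l + l²) (U(l) = l*(l² + l) = l*(l + l²))
P = 2
r = 477 (r = 2 - 5*((-5)²*(1 - 5) + 5) = 2 - 5*(25*(-4) + 5) = 2 - 5*(-100 + 5) = 2 - 5*(-95) = 2 - 1*(-475) = 2 + 475 = 477)
v(R) = 477
v(6 - 1*(-4))*(-6) = 477*(-6) = -2862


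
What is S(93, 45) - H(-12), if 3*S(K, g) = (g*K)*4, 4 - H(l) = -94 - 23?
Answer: 5459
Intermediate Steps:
H(l) = 121 (H(l) = 4 - (-94 - 23) = 4 - 1*(-117) = 4 + 117 = 121)
S(K, g) = 4*K*g/3 (S(K, g) = ((g*K)*4)/3 = ((K*g)*4)/3 = (4*K*g)/3 = 4*K*g/3)
S(93, 45) - H(-12) = (4/3)*93*45 - 1*121 = 5580 - 121 = 5459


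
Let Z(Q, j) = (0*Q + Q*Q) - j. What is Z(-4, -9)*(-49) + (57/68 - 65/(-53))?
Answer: -4407459/3604 ≈ -1222.9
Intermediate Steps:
Z(Q, j) = Q² - j (Z(Q, j) = (0 + Q²) - j = Q² - j)
Z(-4, -9)*(-49) + (57/68 - 65/(-53)) = ((-4)² - 1*(-9))*(-49) + (57/68 - 65/(-53)) = (16 + 9)*(-49) + (57*(1/68) - 65*(-1/53)) = 25*(-49) + (57/68 + 65/53) = -1225 + 7441/3604 = -4407459/3604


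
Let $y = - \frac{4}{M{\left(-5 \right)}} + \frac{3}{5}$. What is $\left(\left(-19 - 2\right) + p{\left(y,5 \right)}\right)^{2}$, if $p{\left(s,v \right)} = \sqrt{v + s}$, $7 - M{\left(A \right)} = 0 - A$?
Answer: $\frac{2223}{5} - \frac{126 \sqrt{10}}{5} \approx 364.91$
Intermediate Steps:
$M{\left(A \right)} = 7 + A$ ($M{\left(A \right)} = 7 - \left(0 - A\right) = 7 - - A = 7 + A$)
$y = - \frac{7}{5}$ ($y = - \frac{4}{7 - 5} + \frac{3}{5} = - \frac{4}{2} + 3 \cdot \frac{1}{5} = \left(-4\right) \frac{1}{2} + \frac{3}{5} = -2 + \frac{3}{5} = - \frac{7}{5} \approx -1.4$)
$p{\left(s,v \right)} = \sqrt{s + v}$
$\left(\left(-19 - 2\right) + p{\left(y,5 \right)}\right)^{2} = \left(\left(-19 - 2\right) + \sqrt{- \frac{7}{5} + 5}\right)^{2} = \left(-21 + \sqrt{\frac{18}{5}}\right)^{2} = \left(-21 + \frac{3 \sqrt{10}}{5}\right)^{2}$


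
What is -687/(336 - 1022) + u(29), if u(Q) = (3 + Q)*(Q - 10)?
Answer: 417775/686 ≈ 609.00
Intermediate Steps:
u(Q) = (-10 + Q)*(3 + Q) (u(Q) = (3 + Q)*(-10 + Q) = (-10 + Q)*(3 + Q))
-687/(336 - 1022) + u(29) = -687/(336 - 1022) + (-30 + 29**2 - 7*29) = -687/(-686) + (-30 + 841 - 203) = -687*(-1/686) + 608 = 687/686 + 608 = 417775/686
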